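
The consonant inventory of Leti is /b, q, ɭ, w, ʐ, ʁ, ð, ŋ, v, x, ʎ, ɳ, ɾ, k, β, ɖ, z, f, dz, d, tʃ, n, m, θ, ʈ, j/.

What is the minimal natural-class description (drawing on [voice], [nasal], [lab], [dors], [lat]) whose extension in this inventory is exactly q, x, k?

[-voice, +dors]

Every target segment is [-voice], [+dorsal]; each remaining inventory member fails at least one of these. Each conjunct is needed — [+dorsal] alone would also admit /w, ʁ, ŋ, ʎ, …/; [-voice] alone would also admit /f, tʃ, θ, ʈ/ — and no other single listed feature has exactly this extension, so two is the minimum.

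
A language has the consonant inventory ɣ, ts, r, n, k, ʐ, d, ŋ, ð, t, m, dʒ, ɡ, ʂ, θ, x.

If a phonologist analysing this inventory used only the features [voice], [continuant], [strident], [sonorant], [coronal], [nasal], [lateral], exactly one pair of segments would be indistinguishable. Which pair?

ŋ, m

Both /ŋ/ and /m/ are [+voice], [-continuant], [-strident], [+sonorant], [-coronal], [+nasal], [-lateral]. Since the list omits [labial] and [dorsal] — which do distinguish the velar nasal from the bilabial nasal — this pair collapses; all other pairs remain distinct.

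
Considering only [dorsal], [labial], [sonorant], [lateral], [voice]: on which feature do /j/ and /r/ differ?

[dorsal]

The two segments share [−labial], [+sonorant], [−lateral], [+voice]. The only feature from the list on which they differ: /j/ is [+dorsal] while /r/ is [−dorsal].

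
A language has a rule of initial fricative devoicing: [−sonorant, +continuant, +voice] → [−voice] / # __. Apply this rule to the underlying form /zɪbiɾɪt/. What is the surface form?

The only segment in the rule's environment that also matches [−sonorant, +continuant, +voice] is /z/. Applying [−voice] turns the voiced alveolar fricative into /s/ (voiceless alveolar fricative), giving [sɪbiɾɪt].

[sɪbiɾɪt]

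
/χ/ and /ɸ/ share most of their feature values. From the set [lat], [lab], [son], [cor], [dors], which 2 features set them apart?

[labial], [dorsal]

/χ/ is the voiceless uvular fricative and /ɸ/ is the voiceless bilabial fricative. Both are [−lateral], [−sonorant], [−coronal]. /χ/ is [−labial] while /ɸ/ is [+labial]; /χ/ is [+dorsal] while /ɸ/ is [−dorsal], so the distinguishing features are [labial], [dorsal].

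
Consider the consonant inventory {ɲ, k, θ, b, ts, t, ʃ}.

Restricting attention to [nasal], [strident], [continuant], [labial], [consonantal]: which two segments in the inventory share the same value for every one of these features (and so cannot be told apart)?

t, k

Both /t/ and /k/ are [−nasal], [−strident], [−continuant], [−labial], [+consonantal]. Since the list omits [coronal] and [dorsal] — which do distinguish the voiceless alveolar stop from the voiceless velar stop — this pair collapses; all other pairs remain distinct.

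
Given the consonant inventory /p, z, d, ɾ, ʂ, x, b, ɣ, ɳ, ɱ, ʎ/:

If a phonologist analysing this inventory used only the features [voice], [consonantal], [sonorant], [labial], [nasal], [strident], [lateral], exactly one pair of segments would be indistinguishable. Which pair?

d, ɣ

On the given features, /d/ and /ɣ/ have an identical profile: [+voice], [+consonantal], [-sonorant], [-labial], [-nasal], [-strident], [-lateral]. No other two segments in the inventory coincide on all 7 features. (They do differ in [continuant], [coronal] and [dorsal], which are not among the given features.)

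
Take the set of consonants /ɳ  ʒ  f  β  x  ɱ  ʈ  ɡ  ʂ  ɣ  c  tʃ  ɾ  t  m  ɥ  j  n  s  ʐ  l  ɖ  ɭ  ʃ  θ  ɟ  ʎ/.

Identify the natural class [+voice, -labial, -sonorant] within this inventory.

Among the inventory, the [+voice] segments are /ɳ, ʒ, β, ɱ, ɡ, ɣ, ɾ, m, ɥ, j, n, ʐ, l, ɖ, ɭ, ɟ, ʎ/.
Among these, [-labial] gives /ɳ, ʒ, ɡ, ɣ, ɾ, j, n, ʐ, l, ɖ, ɭ, ɟ, ʎ/.
Then [-sonorant] leaves /ʒ, ɡ, ɣ, ʐ, ɖ, ɟ/.

ʒ, ɡ, ɣ, ʐ, ɖ, ɟ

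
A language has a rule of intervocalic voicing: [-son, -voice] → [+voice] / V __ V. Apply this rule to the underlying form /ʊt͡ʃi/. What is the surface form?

The only segment in the rule's environment that also matches [-son, -voice] is /t͡ʃ/. Applying [+voice] turns the voiceless postalveolar affricate into /d͡ʒ/ (voiced postalveolar affricate), giving [ʊd͡ʒi].

[ʊd͡ʒi]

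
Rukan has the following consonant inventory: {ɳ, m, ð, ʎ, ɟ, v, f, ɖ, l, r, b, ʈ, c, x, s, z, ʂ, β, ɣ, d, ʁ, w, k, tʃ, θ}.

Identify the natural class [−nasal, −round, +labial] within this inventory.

v, f, b, β

First, the [−nasal] segments are /ð, ʎ, ɟ, v, f, ɖ, l, r, b, ʈ, c, x, s, z, ʂ, β, ɣ, d, ʁ, w, k, tʃ, θ/.
Then [−round] gives /ð, ʎ, ɟ, v, f, ɖ, l, r, b, ʈ, c, x, s, z, ʂ, β, ɣ, d, ʁ, k, tʃ, θ/.
Within that set, [+labial] leaves /v, f, b, β/.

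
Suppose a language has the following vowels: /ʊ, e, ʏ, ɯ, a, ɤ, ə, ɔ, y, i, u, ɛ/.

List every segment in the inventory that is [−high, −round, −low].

e, ɤ, ə, ɛ

Eliminate segments failing any feature: /ʊ, ʏ, ɯ, y, i, u/ are [+high]; /a/ is [+low]; /ɔ/ is [+round]. The remaining /e, ɤ, ə, ɛ/ satisfy [−high], [−round], [−low].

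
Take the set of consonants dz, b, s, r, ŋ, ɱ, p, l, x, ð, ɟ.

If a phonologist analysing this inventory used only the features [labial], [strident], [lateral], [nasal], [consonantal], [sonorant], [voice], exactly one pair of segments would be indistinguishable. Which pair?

ð, ɟ

/ð/ (voiced dental fricative) and /ɟ/ (voiced palatal stop) are both [−labial], [−strident], [−lateral], [−nasal], [+consonantal], [−sonorant], [+voice], so none of the listed features separates them. (They do differ in [continuant] and [dorsal], which are not among the given features.) Every other pair in the inventory differs on at least one listed feature.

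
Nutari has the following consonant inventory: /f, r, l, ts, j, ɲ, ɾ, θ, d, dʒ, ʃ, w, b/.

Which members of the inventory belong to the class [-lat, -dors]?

f, r, ts, ɾ, θ, d, dʒ, ʃ, b

The [-lateral] segments are /f, r, ts, j, ɲ, ɾ, θ, d, dʒ, ʃ, w, b/.
Among these, [-dorsal] leaves /f, r, ts, ɾ, θ, d, dʒ, ʃ, b/.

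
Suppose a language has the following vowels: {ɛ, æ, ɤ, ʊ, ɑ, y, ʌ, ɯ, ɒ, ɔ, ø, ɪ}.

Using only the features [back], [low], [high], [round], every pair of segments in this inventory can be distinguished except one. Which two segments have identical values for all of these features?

ɤ, ʌ

Both /ɤ/ and /ʌ/ are [+back], [-low], [-high], [-round]. Since the list omits [tense] — which does distinguish the mid back unrounded tense vowel from the mid back unrounded lax vowel — this pair collapses; all other pairs remain distinct.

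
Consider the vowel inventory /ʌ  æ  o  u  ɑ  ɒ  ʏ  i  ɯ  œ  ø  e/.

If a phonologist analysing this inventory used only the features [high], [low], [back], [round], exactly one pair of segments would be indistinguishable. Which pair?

ø, œ

On the given features, /ø/ and /œ/ have an identical profile: [−high], [−low], [−back], [+round]. No other two segments in the inventory coincide on all 4 features. (They do differ in [tense], which is not among the given features.)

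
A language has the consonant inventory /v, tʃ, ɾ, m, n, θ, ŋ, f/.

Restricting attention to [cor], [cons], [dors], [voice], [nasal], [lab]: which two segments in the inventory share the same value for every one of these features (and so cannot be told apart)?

tʃ, θ

Both /tʃ/ and /θ/ are [+coronal], [+consonantal], [-dorsal], [-voice], [-nasal], [-labial]. Since the list omits [continuant], [strident] and [anterior] — which do distinguish the voiceless postalveolar affricate from the voiceless dental fricative — this pair collapses; all other pairs remain distinct.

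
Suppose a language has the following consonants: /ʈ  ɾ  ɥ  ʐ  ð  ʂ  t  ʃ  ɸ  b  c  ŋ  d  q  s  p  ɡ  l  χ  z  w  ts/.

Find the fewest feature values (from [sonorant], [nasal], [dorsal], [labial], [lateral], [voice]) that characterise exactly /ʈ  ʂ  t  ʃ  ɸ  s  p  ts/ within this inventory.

[-voice, -dorsal]

The class [-voice], [-dorsal] has exactly /ʈ, ʂ, t, ʃ, ɸ, s, p, ts/ as its extension in this inventory. No smaller conjunction from the listed features achieves this: [-dorsal] alone would also admit /ɾ, ʐ, ð, b, …/; [-voice] alone would also admit /c, q, χ/; and checking the remaining single features turns up none with this extension.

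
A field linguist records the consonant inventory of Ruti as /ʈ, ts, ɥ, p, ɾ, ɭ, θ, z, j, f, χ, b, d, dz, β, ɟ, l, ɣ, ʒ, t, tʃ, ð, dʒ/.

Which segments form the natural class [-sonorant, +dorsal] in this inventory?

χ, ɟ, ɣ

Eliminate segments failing any feature: /ʈ, ts, p, θ, z, f, b, d, dz, β, ʒ, t, tʃ, ð, dʒ/ are [-dorsal]; /ɥ, ɾ, ɭ, j, l/ are [+sonorant]. The remaining /χ, ɟ, ɣ/ satisfy [-sonorant], [+dorsal].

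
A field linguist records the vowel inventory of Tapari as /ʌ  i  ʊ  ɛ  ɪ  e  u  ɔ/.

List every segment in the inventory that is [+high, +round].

The [+high] segments are /i, ʊ, ɪ, u/.
Within that set, [+round] leaves /ʊ, u/.

ʊ, u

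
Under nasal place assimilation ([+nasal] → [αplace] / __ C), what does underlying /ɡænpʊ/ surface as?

In /ɡænpʊ/, the nasal /n/ precedes /p/, which is [+labial]. The nasal assimilates in place, becoming the [+labial] nasal /m/. The surface form is [ɡæmpʊ].

[ɡæmpʊ]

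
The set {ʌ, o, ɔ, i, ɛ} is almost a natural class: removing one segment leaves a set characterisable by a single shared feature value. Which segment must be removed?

i

[high] groups all but one: /ɛ, ɔ, ʌ, o/ share [−high] while /i/ (high front unrounded tense vowel) alone is [+high]. Removing any other segment would not leave a single-feature class that excludes it.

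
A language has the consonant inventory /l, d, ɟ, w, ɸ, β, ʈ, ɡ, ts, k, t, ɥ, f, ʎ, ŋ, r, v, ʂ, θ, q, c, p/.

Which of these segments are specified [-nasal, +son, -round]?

Among the inventory, the [-nasal] segments are /l, d, ɟ, w, ɸ, β, ʈ, ɡ, ts, k, t, ɥ, f, ʎ, r, v, ʂ, θ, q, c, p/.
Of those, [+sonorant] gives /l, w, ɥ, ʎ, r/.
Intersecting with [-round] leaves /l, ʎ, r/.

l, ʎ, r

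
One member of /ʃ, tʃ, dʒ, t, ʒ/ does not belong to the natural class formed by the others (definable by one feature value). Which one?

t

[anterior] (equivalently [strident], [distributed]) groups all but one: /ʃ, tʃ, dʒ, ʒ/ share [-anterior] while /t/ (voiceless alveolar stop) alone is [+anterior]. Removing any other segment would not leave a single-feature class that excludes it.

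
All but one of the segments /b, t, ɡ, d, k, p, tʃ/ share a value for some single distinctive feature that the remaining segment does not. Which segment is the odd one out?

tʃ

The remaining segments after removing /tʃ/ share [−delayed release]; /tʃ/ (voiceless postalveolar affricate) is [+delayed release]. For every other candidate removal, the leftover set fails to share any single feature value that the removed segment lacks.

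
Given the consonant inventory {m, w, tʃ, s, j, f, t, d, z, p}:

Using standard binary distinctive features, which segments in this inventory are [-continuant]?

m, tʃ, t, d, p

The [-continuant] segments here are /m, tʃ, t, d, p/; the remaining /w, s, j, f, z/ are [+continuant].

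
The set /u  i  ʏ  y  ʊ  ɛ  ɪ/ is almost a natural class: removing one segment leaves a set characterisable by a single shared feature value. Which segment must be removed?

ɛ

[high] groups all but one: /ʊ, u, y, i, ɪ, ʏ/ share [+high] while /ɛ/ (mid front unrounded lax vowel) alone is [-high]. Removing any other segment would not leave a single-feature class that excludes it.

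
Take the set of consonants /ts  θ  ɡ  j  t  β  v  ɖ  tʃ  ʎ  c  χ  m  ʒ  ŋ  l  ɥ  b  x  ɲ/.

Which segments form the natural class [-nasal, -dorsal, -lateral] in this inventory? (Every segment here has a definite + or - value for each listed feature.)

ts, θ, t, β, v, ɖ, tʃ, ʒ, b

The [-nasal] segments are /ts, θ, ɡ, j, t, β, v, ɖ, tʃ, ʎ, c, χ, ʒ, l, ɥ, b, x/.
Of those, [-dorsal] gives /ts, θ, t, β, v, ɖ, tʃ, ʒ, l, b/.
Within that set, [-lateral] leaves /ts, θ, t, β, v, ɖ, tʃ, ʒ, b/.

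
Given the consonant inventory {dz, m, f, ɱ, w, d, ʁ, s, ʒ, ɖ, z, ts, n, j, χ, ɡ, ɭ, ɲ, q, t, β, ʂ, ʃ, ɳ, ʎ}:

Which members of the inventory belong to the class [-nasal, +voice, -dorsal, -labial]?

dz, d, ʒ, ɖ, z, ɭ

Eliminate segments failing any feature: /m, ɱ, n, ɲ, ɳ/ are [+nasal]; /f, s, ts, χ, q, t, ʂ, ʃ/ are [-voice]; /w, ʁ, j, ɡ, ʎ/ are [+dorsal]; /β/ is [+labial]. The remaining /dz, d, ʒ, ɖ, z, ɭ/ satisfy [-nasal], [+voice], [-dorsal], [-labial].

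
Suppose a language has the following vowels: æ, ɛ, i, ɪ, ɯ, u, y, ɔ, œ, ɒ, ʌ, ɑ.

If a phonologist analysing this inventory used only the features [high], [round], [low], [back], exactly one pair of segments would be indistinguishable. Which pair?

ɪ, i

Both /ɪ/ and /i/ are [+high], [-round], [-low], [-back]. Since the list omits [tense] — which does distinguish the high front unrounded lax vowel from the high front unrounded tense vowel — this pair collapses; all other pairs remain distinct.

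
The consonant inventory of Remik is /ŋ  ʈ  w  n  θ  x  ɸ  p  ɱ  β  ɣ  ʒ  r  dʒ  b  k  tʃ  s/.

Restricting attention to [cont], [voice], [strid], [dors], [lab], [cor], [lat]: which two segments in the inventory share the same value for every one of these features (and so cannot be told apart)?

b, ɱ

On the given features, /b/ and /ɱ/ have an identical profile: [-continuant], [+voice], [-strident], [-dorsal], [+labial], [-coronal], [-lateral]. No other two segments in the inventory coincide on all 7 features. (They do differ in [sonorant] and [nasal], which are not among the given features.)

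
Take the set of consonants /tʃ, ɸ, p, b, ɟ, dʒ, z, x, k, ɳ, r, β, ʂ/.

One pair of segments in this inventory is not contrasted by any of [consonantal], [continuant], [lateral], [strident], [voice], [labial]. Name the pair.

On the given features, /ɳ/ and /ɟ/ have an identical profile: [+consonantal], [−continuant], [−lateral], [−strident], [+voice], [−labial]. No other two segments in the inventory coincide on all 6 features. (They do differ in [sonorant], [nasal] and [dorsal], which are not among the given features.)

ɳ, ɟ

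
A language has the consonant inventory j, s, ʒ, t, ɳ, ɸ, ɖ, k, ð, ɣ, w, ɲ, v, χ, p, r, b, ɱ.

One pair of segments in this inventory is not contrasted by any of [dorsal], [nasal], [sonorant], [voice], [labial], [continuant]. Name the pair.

/ʒ/ (voiced postalveolar fricative) and /ð/ (voiced dental fricative) are both [-dorsal], [-nasal], [-sonorant], [+voice], [-labial], [+continuant], so none of the listed features separates them. (They do differ in [strident] and [anterior], which are not among the given features.) Every other pair in the inventory differs on at least one listed feature.

ʒ, ð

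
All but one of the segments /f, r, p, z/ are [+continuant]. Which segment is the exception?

p

/f, r, z/ are all [+continuant]; /p/ (voiceless bilabial stop) is [-continuant].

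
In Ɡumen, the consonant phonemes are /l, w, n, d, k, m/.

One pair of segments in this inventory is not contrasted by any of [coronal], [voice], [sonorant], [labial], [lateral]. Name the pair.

Both /m/ and /w/ are [-coronal], [+voice], [+sonorant], [+labial], [-lateral]. Since the list omits [nasal], [continuant], [round] and [dorsal] — which do distinguish the bilabial nasal from the labial-velar glide — this pair collapses; all other pairs remain distinct.

m, w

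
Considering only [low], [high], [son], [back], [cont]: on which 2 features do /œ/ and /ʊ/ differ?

/œ/ is the mid front rounded lax vowel and /ʊ/ is the high back rounded lax vowel. Both are [−low], [+sonorant], [+continuant]. /œ/ is [−high] while /ʊ/ is [+high]; /œ/ is [−back] while /ʊ/ is [+back], so the distinguishing features are [high], [back].

[high], [back]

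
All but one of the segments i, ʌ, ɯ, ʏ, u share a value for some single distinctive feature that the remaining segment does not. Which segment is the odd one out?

ʌ

The remaining segments after removing /ʌ/ share [+high]; /ʌ/ (mid back unrounded lax vowel) is [-high]. For every other candidate removal, the leftover set fails to share any single feature value that the removed segment lacks.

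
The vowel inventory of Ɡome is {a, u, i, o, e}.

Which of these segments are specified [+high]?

The feature [high] marks segments produced with the tongue body raised. In this inventory /u, i/ have that property, so they are [+high]; /a, o, e/ are [-high].

u, i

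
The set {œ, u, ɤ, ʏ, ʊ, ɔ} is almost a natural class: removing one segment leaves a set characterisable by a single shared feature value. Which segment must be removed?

The remaining segments after removing /ɤ/ share [+round]; /ɤ/ (mid back unrounded tense vowel) is [-round]. For every other candidate removal, the leftover set fails to share any single feature value that the removed segment lacks.

ɤ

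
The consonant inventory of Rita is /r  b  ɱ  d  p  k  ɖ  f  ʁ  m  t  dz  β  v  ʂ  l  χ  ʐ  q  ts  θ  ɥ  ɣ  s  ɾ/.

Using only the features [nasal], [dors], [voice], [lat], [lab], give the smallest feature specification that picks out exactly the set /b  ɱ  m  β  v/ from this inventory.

[+voice, +lab, −dors]

Every target segment is [+voice], [+labial], [−dorsal]; each remaining inventory member fails at least one of these. Each conjunct is needed — [+labial, −dorsal] alone would also admit /p, f/; [+voice, −dorsal] alone would also admit /r, d, ɖ, dz, …/; [+voice, +labial] alone would also admit /ɥ/ — and no other combination of two listed features has exactly this extension, so three is the minimum.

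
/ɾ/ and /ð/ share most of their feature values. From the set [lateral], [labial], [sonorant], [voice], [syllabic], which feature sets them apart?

[sonorant]

The two segments share [-lateral], [-labial], [+voice], [-syllabic]. The only feature from the list on which they differ: /ɾ/ is [+sonorant] while /ð/ is [-sonorant].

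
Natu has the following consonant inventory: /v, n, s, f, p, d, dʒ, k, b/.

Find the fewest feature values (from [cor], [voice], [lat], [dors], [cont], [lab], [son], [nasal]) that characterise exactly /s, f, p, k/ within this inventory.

The target set is precisely the extension of [-voice] in this inventory.

[-voice]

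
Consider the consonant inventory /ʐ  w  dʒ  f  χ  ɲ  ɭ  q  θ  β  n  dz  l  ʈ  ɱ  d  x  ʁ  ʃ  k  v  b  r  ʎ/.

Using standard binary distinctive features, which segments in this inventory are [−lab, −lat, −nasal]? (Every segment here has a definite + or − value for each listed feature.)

ʐ, dʒ, χ, q, θ, dz, ʈ, d, x, ʁ, ʃ, k, r

Among the inventory, the [−labial] segments are /ʐ, dʒ, χ, ɲ, ɭ, q, θ, n, dz, l, ʈ, d, x, ʁ, ʃ, k, r, ʎ/.
Among these, [−lateral] gives /ʐ, dʒ, χ, ɲ, q, θ, n, dz, ʈ, d, x, ʁ, ʃ, k, r/.
Then [−nasal] leaves /ʐ, dʒ, χ, q, θ, dz, ʈ, d, x, ʁ, ʃ, k, r/.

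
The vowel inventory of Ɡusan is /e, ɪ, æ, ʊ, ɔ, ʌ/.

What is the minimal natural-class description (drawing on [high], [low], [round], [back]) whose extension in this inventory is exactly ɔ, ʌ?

[−high, +back]

The class [−high], [+back] has exactly /ɔ, ʌ/ as its extension in this inventory. No smaller conjunction from the listed features achieves this: [+back] alone would also admit /ʊ/; [−high] alone would also admit /e, æ/; and checking the remaining single features turns up none with this extension.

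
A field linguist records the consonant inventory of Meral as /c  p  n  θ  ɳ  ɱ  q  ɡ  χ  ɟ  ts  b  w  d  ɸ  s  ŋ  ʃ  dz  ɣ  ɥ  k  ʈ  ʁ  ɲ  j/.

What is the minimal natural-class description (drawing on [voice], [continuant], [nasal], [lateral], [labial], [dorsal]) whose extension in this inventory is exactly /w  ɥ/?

The class [+labial], [+dorsal] has exactly /w, ɥ/ as its extension in this inventory. No smaller conjunction from the listed features achieves this: [+dorsal] alone would also admit /c, q, ɡ, χ, …/; [+labial] alone would also admit /p, ɱ, b, ɸ/; and checking the remaining single features turns up none with this extension.

[+labial, +dorsal]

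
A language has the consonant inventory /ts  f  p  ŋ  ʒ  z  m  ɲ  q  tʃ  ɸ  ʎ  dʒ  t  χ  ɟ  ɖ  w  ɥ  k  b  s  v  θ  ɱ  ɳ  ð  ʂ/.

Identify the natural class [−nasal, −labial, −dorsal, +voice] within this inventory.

ʒ, z, dʒ, ɖ, ð

The [−nasal] segments are /ts, f, p, ʒ, z, q, tʃ, ɸ, ʎ, dʒ, t, χ, ɟ, ɖ, w, ɥ, k, b, s, v, θ, ð, ʂ/.
Intersecting with [−labial] gives /ts, ʒ, z, q, tʃ, ʎ, dʒ, t, χ, ɟ, ɖ, k, s, θ, ð, ʂ/.
Then [−dorsal] gives /ts, ʒ, z, tʃ, dʒ, t, ɖ, s, θ, ð, ʂ/.
Then [+voice] leaves /ʒ, z, dʒ, ɖ, ð/.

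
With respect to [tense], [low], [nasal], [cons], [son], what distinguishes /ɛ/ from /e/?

[tense]

/ɛ/ is the mid front unrounded lax vowel and /e/ is the mid front unrounded tense vowel. Both are [−low], [−nasal], [−consonantal], [+sonorant]. /ɛ/ is [−tense] while /e/ is [+tense], so the distinguishing feature is [tense].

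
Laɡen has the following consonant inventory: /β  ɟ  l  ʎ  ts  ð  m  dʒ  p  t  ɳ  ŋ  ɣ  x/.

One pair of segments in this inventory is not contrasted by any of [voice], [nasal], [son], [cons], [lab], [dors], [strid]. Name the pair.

ɟ, ɣ

Both /ɟ/ and /ɣ/ are [+voice], [−nasal], [−sonorant], [+consonantal], [−labial], [+dorsal], [−strident]. Since the list omits [continuant] and [back] — which do distinguish the voiced palatal stop from the voiced velar fricative — this pair collapses; all other pairs remain distinct.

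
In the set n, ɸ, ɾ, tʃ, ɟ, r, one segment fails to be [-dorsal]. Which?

ɟ

/ɟ/ is the voiced palatal stop, which is [+dorsal]; the rest — /tʃ, r, n, ɸ, ɾ/ — are [-dorsal].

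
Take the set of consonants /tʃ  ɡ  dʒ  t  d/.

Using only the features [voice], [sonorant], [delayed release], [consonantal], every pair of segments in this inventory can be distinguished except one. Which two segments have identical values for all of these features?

ɡ, d

On the given features, /ɡ/ and /d/ have an identical profile: [+voice], [-sonorant], [-delayed release], [+consonantal]. No other two segments in the inventory coincide on all 4 features. (They do differ in [coronal] and [dorsal], which are not among the given features.)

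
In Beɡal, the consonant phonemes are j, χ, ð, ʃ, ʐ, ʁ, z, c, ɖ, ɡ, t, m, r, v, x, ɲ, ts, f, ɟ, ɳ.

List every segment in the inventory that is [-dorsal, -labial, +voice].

Eliminate segments failing any feature: /j, χ, ʁ, c, ɡ, x, ɲ, ɟ/ are [+dorsal]; /ʃ, t, ts/ are [-voice]; /m, v, f/ are [+labial]. The remaining /ð, ʐ, z, ɖ, r, ɳ/ satisfy [-dorsal], [-labial], [+voice].

ð, ʐ, z, ɖ, r, ɳ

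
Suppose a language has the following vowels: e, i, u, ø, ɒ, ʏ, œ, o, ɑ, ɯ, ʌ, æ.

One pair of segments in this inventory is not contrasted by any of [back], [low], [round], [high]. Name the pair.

On the given features, /œ/ and /ø/ have an identical profile: [-back], [-low], [+round], [-high]. No other two segments in the inventory coincide on all 4 features. (They do differ in [tense], which is not among the given features.)

œ, ø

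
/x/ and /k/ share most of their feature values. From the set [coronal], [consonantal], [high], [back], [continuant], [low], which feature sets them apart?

The two segments share [-coronal], [+consonantal], [+high], [+back], [-low]. The only feature from the list on which they differ: /x/ is [+continuant] while /k/ is [-continuant].

[continuant]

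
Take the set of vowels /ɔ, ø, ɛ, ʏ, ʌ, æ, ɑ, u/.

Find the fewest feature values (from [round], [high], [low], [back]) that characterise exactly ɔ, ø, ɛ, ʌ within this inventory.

The class [−high], [−low] has exactly /ɔ, ø, ɛ, ʌ/ as its extension in this inventory. No smaller conjunction from the listed features achieves this: [−low] alone would also admit /ʏ, u/; [−high] alone would also admit /æ, ɑ/; and checking the remaining single features turns up none with this extension.

[−high, −low]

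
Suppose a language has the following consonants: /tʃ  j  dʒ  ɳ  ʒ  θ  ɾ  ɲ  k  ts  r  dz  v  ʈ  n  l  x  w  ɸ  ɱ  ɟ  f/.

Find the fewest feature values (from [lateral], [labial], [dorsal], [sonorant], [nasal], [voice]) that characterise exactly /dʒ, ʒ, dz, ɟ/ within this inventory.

Every target segment is [-sonorant], [+voice], [-labial]; each remaining inventory member fails at least one of these. Each conjunct is needed — [+voice, -labial] alone would also admit /j, ɳ, ɾ, ɲ, …/; [-sonorant, -labial] alone would also admit /tʃ, θ, k, ts, …/; [-sonorant, +voice] alone would also admit /v/ — and no other combination of two listed features has exactly this extension, so three is the minimum.

[-sonorant, +voice, -labial]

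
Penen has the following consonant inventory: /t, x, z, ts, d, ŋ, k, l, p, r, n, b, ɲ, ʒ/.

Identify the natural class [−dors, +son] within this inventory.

l, r, n

Among the inventory, the [−dorsal] segments are /t, z, ts, d, l, p, r, n, b, ʒ/.
Intersecting with [+sonorant] leaves /l, r, n/.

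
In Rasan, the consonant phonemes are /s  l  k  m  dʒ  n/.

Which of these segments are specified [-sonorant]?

s, k, dʒ

The feature [sonorant] marks segments produced without turbulent airflow (nasals, liquids, glides, vowels). In this inventory /s, k, dʒ/ lack that property, so they are [-sonorant]; /l, m, n/ are [+sonorant].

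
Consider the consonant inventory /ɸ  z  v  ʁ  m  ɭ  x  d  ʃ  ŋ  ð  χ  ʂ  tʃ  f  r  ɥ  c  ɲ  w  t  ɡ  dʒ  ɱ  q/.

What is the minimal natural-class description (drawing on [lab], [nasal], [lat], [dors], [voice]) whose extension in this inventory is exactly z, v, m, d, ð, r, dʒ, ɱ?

[+voice, -lat, -dors]

Every target segment is [+voice], [-lateral], [-dorsal]; each remaining inventory member fails at least one of these. Each conjunct is needed — [-lateral, -dorsal] alone would also admit /ɸ, ʃ, ʂ, tʃ, …/; [+voice, -dorsal] alone would also admit /ɭ/; [+voice, -lateral] alone would also admit /ʁ, ŋ, ɥ, ɲ, …/ — and no other combination of two listed features has exactly this extension, so three is the minimum.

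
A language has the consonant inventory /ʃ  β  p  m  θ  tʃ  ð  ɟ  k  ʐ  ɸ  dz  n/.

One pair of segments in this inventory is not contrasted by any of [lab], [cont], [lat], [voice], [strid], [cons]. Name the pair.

ɟ, n

Both /ɟ/ and /n/ are [−labial], [−continuant], [−lateral], [+voice], [−strident], [+consonantal]. Since the list omits [sonorant], [nasal] and [dorsal] — which do distinguish the voiced palatal stop from the alveolar nasal — this pair collapses; all other pairs remain distinct.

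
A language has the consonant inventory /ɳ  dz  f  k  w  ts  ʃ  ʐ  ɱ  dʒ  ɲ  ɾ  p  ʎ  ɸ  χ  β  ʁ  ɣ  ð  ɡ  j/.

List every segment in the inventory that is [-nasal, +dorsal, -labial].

k, ʎ, χ, ʁ, ɣ, ɡ, j

Eliminate segments failing any feature: /ɳ, ɱ, ɲ/ are [+nasal]; /dz, f, ts, ʃ, ʐ, dʒ, ɾ, p, ɸ, β, ð/ are [-dorsal]; /w/ is [+labial]. The remaining /k, ʎ, χ, ʁ, ɣ, ɡ, j/ satisfy [-nasal], [+dorsal], [-labial].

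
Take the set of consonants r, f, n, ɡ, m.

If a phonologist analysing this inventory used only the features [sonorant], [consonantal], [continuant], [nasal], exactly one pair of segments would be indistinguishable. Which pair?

m, n

Both /m/ and /n/ are [+sonorant], [+consonantal], [−continuant], [+nasal]. Since the list omits [labial] and [coronal] — which do distinguish the bilabial nasal from the alveolar nasal — this pair collapses; all other pairs remain distinct.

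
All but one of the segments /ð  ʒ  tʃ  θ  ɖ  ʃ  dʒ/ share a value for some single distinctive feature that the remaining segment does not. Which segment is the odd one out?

ɖ

[distributed] groups all but one: /tʃ, dʒ, ʒ, ð, θ, ʃ/ share [+distributed] while /ɖ/ (voiced retroflex stop) alone is [-distributed]. Removing any other segment would not leave a single-feature class that excludes it.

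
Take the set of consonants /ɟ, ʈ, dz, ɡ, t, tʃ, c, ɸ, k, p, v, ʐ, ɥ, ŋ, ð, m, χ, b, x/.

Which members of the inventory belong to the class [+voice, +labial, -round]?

v, m, b

Among the inventory, the [+voice] segments are /ɟ, dz, ɡ, v, ʐ, ɥ, ŋ, ð, m, b/.
Then [+labial] gives /v, ɥ, m, b/.
Then [-round] leaves /v, m, b/.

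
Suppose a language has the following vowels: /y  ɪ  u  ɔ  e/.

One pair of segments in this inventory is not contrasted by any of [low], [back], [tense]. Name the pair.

e, y

On the given features, /e/ and /y/ have an identical profile: [-low], [-back], [+tense]. No other two segments in the inventory coincide on all 3 features. (They do differ in [labial], [round] and [high], which are not among the given features.)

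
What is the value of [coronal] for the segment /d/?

/d/ is the voiced alveolar stop. The feature [coronal] marks segments articulated with the tongue front (tip or blade); /d/ has this property, so it is [+coronal].

[+coronal]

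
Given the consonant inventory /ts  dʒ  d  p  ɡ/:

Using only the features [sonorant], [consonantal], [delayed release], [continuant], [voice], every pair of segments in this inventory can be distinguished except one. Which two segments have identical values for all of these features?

d, ɡ

/d/ (voiced alveolar stop) and /ɡ/ (voiced velar stop) are both [−sonorant], [+consonantal], [−delayed release], [−continuant], [+voice], so none of the listed features separates them. (They do differ in [coronal] and [dorsal], which are not among the given features.) Every other pair in the inventory differs on at least one listed feature.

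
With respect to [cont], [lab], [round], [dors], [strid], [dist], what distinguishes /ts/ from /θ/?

[continuant], [strident], [distributed]

/ts/ (voiceless alveolar affricate) and /θ/ (voiceless dental fricative) agree on [−labial], [−round], [−dorsal]. They differ on [continuant] (/ts/ [−], /θ/ [+]), [strident] (/ts/ [+], /θ/ [−]), [distributed] (/ts/ [−], /θ/ [+]).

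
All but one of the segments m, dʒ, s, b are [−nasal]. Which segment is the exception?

m

Every segment except /m/ is [−nasal]. /m/ (bilabial nasal) is [+nasal], so it is the exception.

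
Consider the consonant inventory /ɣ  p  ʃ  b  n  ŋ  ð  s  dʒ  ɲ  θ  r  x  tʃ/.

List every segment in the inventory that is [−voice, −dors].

p, ʃ, s, θ, tʃ

Eliminate segments failing any feature: /ɣ, b, n, ŋ, ð, dʒ, ɲ, r/ are [+voice]; /x/ is [+dorsal]. The remaining /p, ʃ, s, θ, tʃ/ satisfy [−voice], [−dorsal].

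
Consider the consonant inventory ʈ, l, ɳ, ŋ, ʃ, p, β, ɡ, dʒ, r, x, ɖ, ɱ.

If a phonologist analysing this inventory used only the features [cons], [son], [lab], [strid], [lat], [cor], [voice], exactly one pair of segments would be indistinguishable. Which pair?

On the given features, /r/ and /ɳ/ have an identical profile: [+consonantal], [+sonorant], [-labial], [-strident], [-lateral], [+coronal], [+voice]. No other two segments in the inventory coincide on all 7 features. (They do differ in [nasal], [continuant] and [anterior], which are not among the given features.)

r, ɳ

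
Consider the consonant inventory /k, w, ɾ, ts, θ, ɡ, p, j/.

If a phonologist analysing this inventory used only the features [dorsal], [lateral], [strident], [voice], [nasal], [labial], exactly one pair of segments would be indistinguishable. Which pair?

ɡ, j

On the given features, /ɡ/ and /j/ have an identical profile: [+dorsal], [-lateral], [-strident], [+voice], [-nasal], [-labial]. No other two segments in the inventory coincide on all 6 features. (They do differ in [sonorant], [continuant] and [back], which are not among the given features.)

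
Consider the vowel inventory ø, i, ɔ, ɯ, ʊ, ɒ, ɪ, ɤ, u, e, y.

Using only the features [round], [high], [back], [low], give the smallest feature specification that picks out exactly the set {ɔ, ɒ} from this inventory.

The class [−high], [+back], [+round] has exactly /ɔ, ɒ/ as its extension in this inventory. No smaller conjunction from the listed features achieves this: [+back, +round] alone would also admit /ʊ, u/; [−high, +round] alone would also admit /ø/; [−high, +back] alone would also admit /ɤ/; and checking the remaining two-feature bundles turns up none with this extension.

[−high, +back, +round]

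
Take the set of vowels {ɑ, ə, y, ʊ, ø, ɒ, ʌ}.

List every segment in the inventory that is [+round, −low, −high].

Checking each segment against [+round], [−low], [−high]: /ø/ (mid front rounded tense vowel) satisfies every feature; every other segment in the inventory fails at least one.

ø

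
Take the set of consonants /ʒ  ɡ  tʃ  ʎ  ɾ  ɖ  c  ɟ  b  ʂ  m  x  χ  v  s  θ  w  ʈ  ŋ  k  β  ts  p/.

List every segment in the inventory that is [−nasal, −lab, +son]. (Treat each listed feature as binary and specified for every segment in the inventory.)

Checking each segment against [−nasal], [−labial], [+sonorant]: /ʎ/ (palatal lateral approximant), /ɾ/ (alveolar tap) satisfy every feature; every other segment in the inventory fails at least one.

ʎ, ɾ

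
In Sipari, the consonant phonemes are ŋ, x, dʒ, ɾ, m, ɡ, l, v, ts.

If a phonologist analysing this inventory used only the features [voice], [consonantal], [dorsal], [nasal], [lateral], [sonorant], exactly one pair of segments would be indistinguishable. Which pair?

On the given features, /v/ and /dʒ/ have an identical profile: [+voice], [+consonantal], [-dorsal], [-nasal], [-lateral], [-sonorant]. No other two segments in the inventory coincide on all 6 features. (They do differ in [continuant], [labial] and [coronal], which are not among the given features.)

v, dʒ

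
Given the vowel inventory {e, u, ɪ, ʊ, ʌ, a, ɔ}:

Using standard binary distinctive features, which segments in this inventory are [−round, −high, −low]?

Among the inventory, the [−round] segments are /e, ɪ, ʌ, a/.
Intersecting with [−high] gives /e, ʌ, a/.
Intersecting with [−low] leaves /e, ʌ/.

e, ʌ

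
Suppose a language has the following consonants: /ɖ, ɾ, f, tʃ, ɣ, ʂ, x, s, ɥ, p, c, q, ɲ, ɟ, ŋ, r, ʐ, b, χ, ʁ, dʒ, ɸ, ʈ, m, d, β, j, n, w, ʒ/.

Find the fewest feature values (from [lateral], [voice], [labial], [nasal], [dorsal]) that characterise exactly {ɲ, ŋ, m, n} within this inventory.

/ɲ, ŋ, m, n/ are exactly the [+nasal] segments in the inventory, so a single feature suffices.

[+nasal]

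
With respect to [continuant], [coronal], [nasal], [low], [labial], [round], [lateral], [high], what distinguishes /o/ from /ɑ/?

/o/ is the mid back rounded tense vowel and /ɑ/ is the low back unrounded vowel. Both are [+continuant], [-coronal], [-nasal], [-lateral], [-high]. /o/ is [+labial] while /ɑ/ is [-labial]; /o/ is [+round] while /ɑ/ is [-round]; /o/ is [-low] while /ɑ/ is [+low], so the distinguishing features are [labial], [round], [low].

[labial], [round], [low]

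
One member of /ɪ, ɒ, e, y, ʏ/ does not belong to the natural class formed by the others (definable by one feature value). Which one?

/y, ʏ, ɪ, e/ are all [−back], but /ɒ/ (low back rounded vowel) is [+back]. No other single segment can be removed to leave a set sharing one feature value that the removed segment lacks, so /ɒ/ is the odd one out.

ɒ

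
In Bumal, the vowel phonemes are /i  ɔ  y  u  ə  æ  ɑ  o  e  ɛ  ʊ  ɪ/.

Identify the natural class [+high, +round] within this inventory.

y, u, ʊ

Checking each segment against [+high], [+round]: /y/ (high front rounded tense vowel), /u/ (high back rounded tense vowel), /ʊ/ (high back rounded lax vowel) satisfy every feature; every other segment in the inventory fails at least one.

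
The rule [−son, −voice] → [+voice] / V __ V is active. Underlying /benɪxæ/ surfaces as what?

[benɪɣæ]

The only segment in the rule's environment that also matches [−son, −voice] is /x/. Applying [+voice] turns the voiceless velar fricative into /ɣ/ (voiced velar fricative), giving [benɪɣæ].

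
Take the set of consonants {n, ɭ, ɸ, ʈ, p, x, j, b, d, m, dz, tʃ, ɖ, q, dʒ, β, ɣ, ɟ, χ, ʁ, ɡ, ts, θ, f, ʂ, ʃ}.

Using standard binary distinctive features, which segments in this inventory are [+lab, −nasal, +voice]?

Among the inventory, the [+labial] segments are /ɸ, p, b, m, β, f/.
Of those, [−nasal] gives /ɸ, p, b, β, f/.
Among these, [+voice] leaves /b, β/.

b, β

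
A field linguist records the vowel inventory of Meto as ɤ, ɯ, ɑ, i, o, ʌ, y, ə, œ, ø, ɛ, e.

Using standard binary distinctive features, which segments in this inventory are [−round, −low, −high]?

Checking each segment against [−round], [−low], [−high]: /ɤ/ (mid back unrounded tense vowel), /ʌ/ (mid back unrounded lax vowel), /ə/ (mid central vowel (schwa)), /ɛ/ (mid front unrounded lax vowel), /e/ (mid front unrounded tense vowel) satisfy every feature; every other segment in the inventory fails at least one.

ɤ, ʌ, ə, ɛ, e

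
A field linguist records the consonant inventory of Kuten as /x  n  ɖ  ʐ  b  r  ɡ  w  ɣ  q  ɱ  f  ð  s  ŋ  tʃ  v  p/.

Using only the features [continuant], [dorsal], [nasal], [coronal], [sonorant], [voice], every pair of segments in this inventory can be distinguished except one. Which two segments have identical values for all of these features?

Both /ʐ/ and /ð/ are [+continuant], [−dorsal], [−nasal], [+coronal], [−sonorant], [+voice]. Since the list omits [strident], [anterior] and [distributed] — which do distinguish the voiced retroflex fricative from the voiced dental fricative — this pair collapses; all other pairs remain distinct.

ʐ, ð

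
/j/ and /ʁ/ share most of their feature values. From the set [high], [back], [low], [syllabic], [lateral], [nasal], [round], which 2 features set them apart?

[high], [back]

The two segments share [−low], [−syllabic], [−lateral], [−nasal], [−round]. The only features from the list on which they differ: /j/ is [+high] while /ʁ/ is [−high]; /j/ is [−back] while /ʁ/ is [+back].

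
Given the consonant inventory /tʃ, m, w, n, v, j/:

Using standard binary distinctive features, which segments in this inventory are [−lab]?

The [−labial] segments here are /tʃ, n, j/; the remaining /m, w, v/ are [+labial].

tʃ, n, j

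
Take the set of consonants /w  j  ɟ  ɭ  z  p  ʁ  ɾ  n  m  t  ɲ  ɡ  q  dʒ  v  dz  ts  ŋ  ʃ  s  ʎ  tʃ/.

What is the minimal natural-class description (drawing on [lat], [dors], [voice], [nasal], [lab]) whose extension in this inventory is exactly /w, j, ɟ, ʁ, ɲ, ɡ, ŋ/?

[+voice, −lat, +dors]

/w, j, ɟ, ʁ, ɲ, ɡ, ŋ/ are all [+voice], [−lateral], [+dorsal], and no other segment in the inventory matches all three values. Dropping any one of them over-generates: [−lateral, +dorsal] alone would also admit /q/; [+voice, +dorsal] alone would also admit /ʎ/; [+voice, −lateral] alone would also admit /z, ɾ, n, m, …/. No other combination of two listed features picks out exactly this set either, so fewer than three features will not do.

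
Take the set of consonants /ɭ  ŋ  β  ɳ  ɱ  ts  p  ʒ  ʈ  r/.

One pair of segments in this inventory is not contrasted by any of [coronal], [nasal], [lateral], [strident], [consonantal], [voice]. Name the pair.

ŋ, ɱ

On the given features, /ŋ/ and /ɱ/ have an identical profile: [−coronal], [+nasal], [−lateral], [−strident], [+consonantal], [+voice]. No other two segments in the inventory coincide on all 6 features. (They do differ in [labial] and [dorsal], which are not among the given features.)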